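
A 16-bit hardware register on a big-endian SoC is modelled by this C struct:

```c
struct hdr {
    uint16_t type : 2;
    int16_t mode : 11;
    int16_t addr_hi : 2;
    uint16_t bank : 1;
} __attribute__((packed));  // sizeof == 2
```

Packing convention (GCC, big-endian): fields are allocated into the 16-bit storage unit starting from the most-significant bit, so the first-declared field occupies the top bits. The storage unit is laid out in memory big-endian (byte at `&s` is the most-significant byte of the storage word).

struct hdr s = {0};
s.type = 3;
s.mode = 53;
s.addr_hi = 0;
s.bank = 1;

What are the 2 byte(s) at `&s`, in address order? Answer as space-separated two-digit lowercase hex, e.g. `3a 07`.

c1 a9

[14+:2] type=3 & 0x3 = 0x3; word=0xc000
[3+:11] mode=53 & 0x7ff = 0x35; word=0xc1a8
[1+:2] addr_hi=0 & 0x3 = 0x0; word=0xc1a8
[0+:1] bank=1 & 0x1 = 0x1; word=0xc1a9
word = 0xc1a9 → big-endian bytes:
  [0]=0xc1  [1]=0xa9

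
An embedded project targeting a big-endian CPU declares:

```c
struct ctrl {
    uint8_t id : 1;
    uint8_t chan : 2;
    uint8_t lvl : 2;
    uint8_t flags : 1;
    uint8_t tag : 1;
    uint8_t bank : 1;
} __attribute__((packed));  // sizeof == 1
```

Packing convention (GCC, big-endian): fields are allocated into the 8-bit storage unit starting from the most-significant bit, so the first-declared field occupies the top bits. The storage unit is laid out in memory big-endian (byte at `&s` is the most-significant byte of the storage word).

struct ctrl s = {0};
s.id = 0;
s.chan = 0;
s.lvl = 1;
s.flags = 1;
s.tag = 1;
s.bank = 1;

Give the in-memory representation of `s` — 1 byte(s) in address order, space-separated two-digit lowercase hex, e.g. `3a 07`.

0f

[7+:1] id=0 & 0x1 = 0x0; word=0x00
[5+:2] chan=0 & 0x3 = 0x0; word=0x00
[3+:2] lvl=1 & 0x3 = 0x1; word=0x08
[2+:1] flags=1 & 0x1 = 0x1; word=0x0c
[1+:1] tag=1 & 0x1 = 0x1; word=0x0e
[0+:1] bank=1 & 0x1 = 0x1; word=0x0f
word = 0x0f → big-endian bytes:
  [0]=0x0f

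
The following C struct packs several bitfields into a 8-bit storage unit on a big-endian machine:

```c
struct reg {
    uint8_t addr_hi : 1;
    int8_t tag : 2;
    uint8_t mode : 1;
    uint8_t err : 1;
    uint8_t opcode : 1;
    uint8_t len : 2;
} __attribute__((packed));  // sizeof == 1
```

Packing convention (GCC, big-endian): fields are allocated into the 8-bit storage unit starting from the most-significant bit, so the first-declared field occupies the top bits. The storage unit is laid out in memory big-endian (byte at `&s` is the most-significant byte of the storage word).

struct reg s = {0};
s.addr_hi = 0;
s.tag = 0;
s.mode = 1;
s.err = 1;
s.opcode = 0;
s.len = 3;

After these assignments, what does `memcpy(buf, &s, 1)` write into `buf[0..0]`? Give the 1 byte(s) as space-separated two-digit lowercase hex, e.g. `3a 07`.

addr_hi:1 = 0 → 0x0 << 7 → word 0x00
tag:2 = 0 → 0x0 << 5 → word 0x00
mode:1 = 1 → 0x1 << 4 → word 0x10
err:1 = 1 → 0x1 << 3 → word 0x18
opcode:1 = 0 → 0x0 << 2 → word 0x18
len:2 = 3 → 0x3 << 0 → word 0x1b
word = 0x1b → big-endian bytes:
  [0]=0x1b

1b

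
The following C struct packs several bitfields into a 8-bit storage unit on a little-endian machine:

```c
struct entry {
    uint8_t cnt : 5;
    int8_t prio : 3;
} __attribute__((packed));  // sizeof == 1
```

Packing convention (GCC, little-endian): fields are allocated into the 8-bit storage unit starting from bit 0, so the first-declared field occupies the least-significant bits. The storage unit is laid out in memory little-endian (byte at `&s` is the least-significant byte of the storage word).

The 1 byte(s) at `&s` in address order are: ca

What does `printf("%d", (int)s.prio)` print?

-2

[0]=0xca (little-endian) → word 0xca
cnt [0+:5] = (word>>0) & 0x1f = 10
prio [5+:3] = (word>>5) & 0x7 = 6  ←
prio signed 3b, MSB=1: 6 - 8 = -2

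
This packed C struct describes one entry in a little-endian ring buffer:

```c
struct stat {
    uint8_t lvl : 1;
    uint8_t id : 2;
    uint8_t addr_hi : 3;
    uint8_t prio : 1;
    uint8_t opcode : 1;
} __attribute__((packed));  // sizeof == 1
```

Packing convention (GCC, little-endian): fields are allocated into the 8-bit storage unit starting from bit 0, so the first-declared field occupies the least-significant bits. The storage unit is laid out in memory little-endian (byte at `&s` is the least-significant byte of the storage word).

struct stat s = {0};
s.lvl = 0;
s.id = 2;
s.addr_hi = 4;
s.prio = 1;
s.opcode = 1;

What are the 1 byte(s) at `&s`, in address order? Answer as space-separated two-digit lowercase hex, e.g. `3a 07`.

e4

lvl:1 = 0 → 0x0 << 0 → word 0x00
id:2 = 2 → 0x2 << 1 → word 0x04
addr_hi:3 = 4 → 0x4 << 3 → word 0x24
prio:1 = 1 → 0x1 << 6 → word 0x64
opcode:1 = 1 → 0x1 << 7 → word 0xe4
word = 0xe4 → little-endian bytes:
  [0]=0xe4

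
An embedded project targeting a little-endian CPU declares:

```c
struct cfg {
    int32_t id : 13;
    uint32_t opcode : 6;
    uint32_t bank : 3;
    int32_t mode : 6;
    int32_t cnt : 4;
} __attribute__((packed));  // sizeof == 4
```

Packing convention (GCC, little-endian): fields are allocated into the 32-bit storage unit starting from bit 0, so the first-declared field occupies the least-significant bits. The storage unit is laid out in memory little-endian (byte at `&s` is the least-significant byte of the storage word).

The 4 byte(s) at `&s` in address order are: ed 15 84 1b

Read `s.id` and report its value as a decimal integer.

[0]=0xed [1]=0x15 [2]=0x84 [3]=0x1b (little-endian) → word 0x1b8415ed
id [0+:13] = (word>>0) & 0x1fff = 5613  ←
opcode [13+:6] = (word>>13) & 0x3f = 32
bank [19+:3] = (word>>19) & 0x7 = 0
mode [22+:6] = (word>>22) & 0x3f = 46
cnt [28+:4] = (word>>28) & 0xf = 1
id signed 13b, MSB=1: 5613 - 8192 = -2579

-2579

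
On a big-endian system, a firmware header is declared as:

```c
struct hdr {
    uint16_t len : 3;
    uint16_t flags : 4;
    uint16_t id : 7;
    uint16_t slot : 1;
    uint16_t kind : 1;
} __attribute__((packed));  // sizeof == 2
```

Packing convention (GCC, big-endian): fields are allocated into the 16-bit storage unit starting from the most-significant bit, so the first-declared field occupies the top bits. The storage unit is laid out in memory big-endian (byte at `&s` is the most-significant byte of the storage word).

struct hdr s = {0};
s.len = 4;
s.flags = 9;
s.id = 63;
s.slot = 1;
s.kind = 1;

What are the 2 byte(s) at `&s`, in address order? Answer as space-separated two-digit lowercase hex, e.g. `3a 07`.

len (3b) val=4 bits=0x4 at bit 13: 0x8000
flags (4b) val=9 bits=0x9 at bit 9: 0x9200
id (7b) val=63 bits=0x3f at bit 2: 0x92fc
slot (1b) val=1 bits=0x1 at bit 1: 0x92fe
kind (1b) val=1 bits=0x1 at bit 0: 0x92ff
word = 0x92ff → big-endian bytes:
  [0]=0x92  [1]=0xff

92 ff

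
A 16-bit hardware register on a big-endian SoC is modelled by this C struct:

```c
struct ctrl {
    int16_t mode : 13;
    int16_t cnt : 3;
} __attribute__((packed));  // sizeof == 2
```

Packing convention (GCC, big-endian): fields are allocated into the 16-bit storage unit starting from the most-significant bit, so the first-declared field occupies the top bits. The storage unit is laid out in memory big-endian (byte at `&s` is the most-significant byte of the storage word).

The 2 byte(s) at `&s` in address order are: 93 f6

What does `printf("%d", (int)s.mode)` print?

[0]=0x93 [1]=0xf6 (big-endian) → word 0x93f6
mode [3+:13] = (word>>3) & 0x1fff = 4734  ←
cnt [0+:3] = (word>>0) & 0x7 = 6
mode signed 13b, MSB=1: 4734 - 8192 = -3458

-3458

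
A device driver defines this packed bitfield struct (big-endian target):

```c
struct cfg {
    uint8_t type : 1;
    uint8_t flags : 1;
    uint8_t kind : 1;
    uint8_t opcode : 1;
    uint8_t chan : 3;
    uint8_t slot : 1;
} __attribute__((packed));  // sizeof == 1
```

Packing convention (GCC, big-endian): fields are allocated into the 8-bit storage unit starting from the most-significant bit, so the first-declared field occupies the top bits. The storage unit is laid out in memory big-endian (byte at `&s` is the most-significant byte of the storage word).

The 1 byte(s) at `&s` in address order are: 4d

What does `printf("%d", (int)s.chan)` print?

6

[0]=0x4d (big-endian) → word 0x4d
type [7+:1] = (word>>7) & 0x1 = 0
flags [6+:1] = (word>>6) & 0x1 = 1
kind [5+:1] = (word>>5) & 0x1 = 0
opcode [4+:1] = (word>>4) & 0x1 = 0
chan [1+:3] = (word>>1) & 0x7 = 6  ←
slot [0+:1] = (word>>0) & 0x1 = 1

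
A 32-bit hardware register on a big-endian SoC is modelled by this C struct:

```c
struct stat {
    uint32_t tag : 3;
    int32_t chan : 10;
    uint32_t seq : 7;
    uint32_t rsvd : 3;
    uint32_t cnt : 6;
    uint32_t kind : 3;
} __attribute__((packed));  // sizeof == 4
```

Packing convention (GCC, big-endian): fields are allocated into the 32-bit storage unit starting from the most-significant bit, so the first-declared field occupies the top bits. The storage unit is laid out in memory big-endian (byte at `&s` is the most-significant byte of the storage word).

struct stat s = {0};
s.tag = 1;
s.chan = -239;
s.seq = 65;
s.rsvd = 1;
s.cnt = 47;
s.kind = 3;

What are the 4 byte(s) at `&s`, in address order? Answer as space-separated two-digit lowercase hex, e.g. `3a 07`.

[29+:3] tag=1 & 0x7 = 0x1; word=0x20000000
[19+:10] chan=-239 & 0x3ff = 0x311; word=0x38880000
[12+:7] seq=65 & 0x7f = 0x41; word=0x388c1000
[9+:3] rsvd=1 & 0x7 = 0x1; word=0x388c1200
[3+:6] cnt=47 & 0x3f = 0x2f; word=0x388c1378
[0+:3] kind=3 & 0x7 = 0x3; word=0x388c137b
word = 0x388c137b → big-endian bytes:
  [0]=0x38  [1]=0x8c  [2]=0x13  [3]=0x7b

38 8c 13 7b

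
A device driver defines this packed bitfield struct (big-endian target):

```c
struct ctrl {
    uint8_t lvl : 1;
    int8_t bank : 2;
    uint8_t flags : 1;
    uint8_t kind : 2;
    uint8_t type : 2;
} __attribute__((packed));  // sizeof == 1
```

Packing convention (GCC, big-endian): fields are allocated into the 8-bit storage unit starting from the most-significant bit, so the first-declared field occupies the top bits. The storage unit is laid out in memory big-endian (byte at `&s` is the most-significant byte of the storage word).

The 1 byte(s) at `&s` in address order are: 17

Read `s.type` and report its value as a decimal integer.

[0]=0x17 (big-endian) → word 0x17
lvl [7+:1] = (word>>7) & 0x1 = 0
bank [5+:2] = (word>>5) & 0x3 = 0
flags [4+:1] = (word>>4) & 0x1 = 1
kind [2+:2] = (word>>2) & 0x3 = 1
type [0+:2] = (word>>0) & 0x3 = 3  ←

3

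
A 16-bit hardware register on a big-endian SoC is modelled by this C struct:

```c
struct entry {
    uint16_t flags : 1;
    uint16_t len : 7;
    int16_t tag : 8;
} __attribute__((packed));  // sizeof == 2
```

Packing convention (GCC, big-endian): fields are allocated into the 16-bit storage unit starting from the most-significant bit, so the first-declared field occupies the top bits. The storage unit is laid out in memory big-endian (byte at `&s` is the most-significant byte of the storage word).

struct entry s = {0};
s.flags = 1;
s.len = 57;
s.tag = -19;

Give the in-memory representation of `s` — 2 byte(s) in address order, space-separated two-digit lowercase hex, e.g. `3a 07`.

b9 ed

flags:1 = 1 → 0x1 << 15 → word 0x8000
len:7 = 57 → 0x39 << 8 → word 0xb900
tag:8 = -19 → 0xed << 0 → word 0xb9ed
word = 0xb9ed → big-endian bytes:
  [0]=0xb9  [1]=0xed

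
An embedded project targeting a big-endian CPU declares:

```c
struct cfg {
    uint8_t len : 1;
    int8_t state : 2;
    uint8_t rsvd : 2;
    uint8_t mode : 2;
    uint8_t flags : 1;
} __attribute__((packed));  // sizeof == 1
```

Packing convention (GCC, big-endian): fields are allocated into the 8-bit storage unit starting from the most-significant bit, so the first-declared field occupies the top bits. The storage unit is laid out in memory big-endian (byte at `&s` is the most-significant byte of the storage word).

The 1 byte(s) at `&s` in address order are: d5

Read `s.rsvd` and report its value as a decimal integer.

[0]=0xd5 (big-endian) → word 0xd5
len:1 @ bit 7 → (0xd5>>7)&0x1 = 0x1
state:2 @ bit 5 → (0xd5>>5)&0x3 = 0x2
rsvd:2 @ bit 3 → (0xd5>>3)&0x3 = 0x2  ←
mode:2 @ bit 1 → (0xd5>>1)&0x3 = 0x2
flags:1 @ bit 0 → (0xd5>>0)&0x1 = 0x1

2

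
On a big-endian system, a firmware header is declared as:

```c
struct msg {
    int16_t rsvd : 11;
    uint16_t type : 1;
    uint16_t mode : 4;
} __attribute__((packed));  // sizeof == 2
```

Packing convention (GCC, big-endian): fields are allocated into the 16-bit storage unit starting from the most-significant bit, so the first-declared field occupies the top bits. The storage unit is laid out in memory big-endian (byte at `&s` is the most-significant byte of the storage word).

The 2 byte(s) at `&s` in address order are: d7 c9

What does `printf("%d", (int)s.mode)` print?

9

[0]=0xd7 [1]=0xc9 (big-endian) → word 0xd7c9
rsvd:11 @ bit 5 → (0xd7c9>>5)&0x7ff = 0x6be
type:1 @ bit 4 → (0xd7c9>>4)&0x1 = 0x0
mode:4 @ bit 0 → (0xd7c9>>0)&0xf = 0x9  ←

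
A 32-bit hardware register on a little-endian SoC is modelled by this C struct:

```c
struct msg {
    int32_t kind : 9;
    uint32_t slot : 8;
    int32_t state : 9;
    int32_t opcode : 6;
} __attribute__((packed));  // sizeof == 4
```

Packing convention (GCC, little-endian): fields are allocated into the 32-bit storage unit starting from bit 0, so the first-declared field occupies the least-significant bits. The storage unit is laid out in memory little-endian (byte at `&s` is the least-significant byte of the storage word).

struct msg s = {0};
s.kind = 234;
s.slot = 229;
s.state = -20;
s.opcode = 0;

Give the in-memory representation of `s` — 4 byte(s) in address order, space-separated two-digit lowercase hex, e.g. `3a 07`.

kind (9b) val=234 bits=0xea at bit 0: 0x000000ea
slot (8b) val=229 bits=0xe5 at bit 9: 0x0001caea
state (9b) val=-20 bits=0x1ec at bit 17: 0x03d9caea
opcode (6b) val=0 bits=0x0 at bit 26: 0x03d9caea
word = 0x03d9caea → little-endian bytes:
  [0]=0xea  [1]=0xca  [2]=0xd9  [3]=0x03

ea ca d9 03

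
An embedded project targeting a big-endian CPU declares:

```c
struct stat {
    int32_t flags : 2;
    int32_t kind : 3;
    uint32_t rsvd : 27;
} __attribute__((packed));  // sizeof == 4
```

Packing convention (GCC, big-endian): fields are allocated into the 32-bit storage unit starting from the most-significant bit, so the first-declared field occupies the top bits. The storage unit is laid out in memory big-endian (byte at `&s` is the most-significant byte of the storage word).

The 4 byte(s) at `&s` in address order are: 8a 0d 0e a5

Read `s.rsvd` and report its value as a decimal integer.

34410149

[0]=0x8a [1]=0x0d [2]=0x0e [3]=0xa5 (big-endian) → word 0x8a0d0ea5
flags:2 @ bit 30 → (0x8a0d0ea5>>30)&0x3 = 0x2
kind:3 @ bit 27 → (0x8a0d0ea5>>27)&0x7 = 0x1
rsvd:27 @ bit 0 → (0x8a0d0ea5>>0)&0x7ffffff = 0x20d0ea5  ←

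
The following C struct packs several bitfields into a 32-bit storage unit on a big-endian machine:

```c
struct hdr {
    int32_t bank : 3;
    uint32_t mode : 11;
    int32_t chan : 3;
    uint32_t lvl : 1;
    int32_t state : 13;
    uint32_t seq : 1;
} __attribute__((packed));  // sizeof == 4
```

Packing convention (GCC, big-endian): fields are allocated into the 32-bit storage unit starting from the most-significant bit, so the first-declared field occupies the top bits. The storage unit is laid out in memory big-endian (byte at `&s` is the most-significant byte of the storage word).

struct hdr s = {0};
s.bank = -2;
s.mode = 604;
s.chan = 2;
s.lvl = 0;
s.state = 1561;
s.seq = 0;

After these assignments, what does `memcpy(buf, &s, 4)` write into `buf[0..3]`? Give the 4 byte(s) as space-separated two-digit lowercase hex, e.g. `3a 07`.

c9 71 0c 32

[29+:3] bank=-2 & 0x7 = 0x6; word=0xc0000000
[18+:11] mode=604 & 0x7ff = 0x25c; word=0xc9700000
[15+:3] chan=2 & 0x7 = 0x2; word=0xc9710000
[14+:1] lvl=0 & 0x1 = 0x0; word=0xc9710000
[1+:13] state=1561 & 0x1fff = 0x619; word=0xc9710c32
[0+:1] seq=0 & 0x1 = 0x0; word=0xc9710c32
word = 0xc9710c32 → big-endian bytes:
  [0]=0xc9  [1]=0x71  [2]=0x0c  [3]=0x32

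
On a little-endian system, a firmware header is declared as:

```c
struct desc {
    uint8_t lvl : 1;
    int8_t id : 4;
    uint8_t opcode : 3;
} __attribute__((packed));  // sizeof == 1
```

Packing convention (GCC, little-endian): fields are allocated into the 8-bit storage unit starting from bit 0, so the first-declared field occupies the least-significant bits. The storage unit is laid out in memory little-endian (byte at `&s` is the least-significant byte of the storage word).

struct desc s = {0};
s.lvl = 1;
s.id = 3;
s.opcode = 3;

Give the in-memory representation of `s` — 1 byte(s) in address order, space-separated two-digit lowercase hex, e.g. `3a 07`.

67

lvl:1 = 1 → 0x1 << 0 → word 0x01
id:4 = 3 → 0x3 << 1 → word 0x07
opcode:3 = 3 → 0x3 << 5 → word 0x67
word = 0x67 → little-endian bytes:
  [0]=0x67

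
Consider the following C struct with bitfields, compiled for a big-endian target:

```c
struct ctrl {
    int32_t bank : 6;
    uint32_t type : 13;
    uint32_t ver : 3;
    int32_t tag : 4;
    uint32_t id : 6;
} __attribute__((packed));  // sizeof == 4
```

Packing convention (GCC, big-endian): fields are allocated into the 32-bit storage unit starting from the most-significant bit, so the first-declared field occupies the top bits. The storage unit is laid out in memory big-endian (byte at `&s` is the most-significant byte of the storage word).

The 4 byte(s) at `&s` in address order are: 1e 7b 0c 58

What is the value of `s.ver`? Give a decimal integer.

[0]=0x1e [1]=0x7b [2]=0x0c [3]=0x58 (big-endian) → word 0x1e7b0c58
bank:6 @ bit 26 → (0x1e7b0c58>>26)&0x3f = 0x7
type:13 @ bit 13 → (0x1e7b0c58>>13)&0x1fff = 0x13d8
ver:3 @ bit 10 → (0x1e7b0c58>>10)&0x7 = 0x3  ←
tag:4 @ bit 6 → (0x1e7b0c58>>6)&0xf = 0x1
id:6 @ bit 0 → (0x1e7b0c58>>0)&0x3f = 0x18

3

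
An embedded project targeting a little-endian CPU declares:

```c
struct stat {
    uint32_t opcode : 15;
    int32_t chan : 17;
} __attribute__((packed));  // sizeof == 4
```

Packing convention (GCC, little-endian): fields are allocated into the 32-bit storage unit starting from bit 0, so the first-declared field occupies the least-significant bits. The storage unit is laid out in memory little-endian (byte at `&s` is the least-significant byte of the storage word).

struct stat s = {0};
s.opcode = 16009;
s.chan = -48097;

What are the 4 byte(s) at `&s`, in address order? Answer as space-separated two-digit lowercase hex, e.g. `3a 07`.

89 be 0f a2

opcode (15b) val=16009 bits=0x3e89 at bit 0: 0x00003e89
chan (17b) val=-48097 bits=0x1441f at bit 15: 0xa20fbe89
word = 0xa20fbe89 → little-endian bytes:
  [0]=0x89  [1]=0xbe  [2]=0x0f  [3]=0xa2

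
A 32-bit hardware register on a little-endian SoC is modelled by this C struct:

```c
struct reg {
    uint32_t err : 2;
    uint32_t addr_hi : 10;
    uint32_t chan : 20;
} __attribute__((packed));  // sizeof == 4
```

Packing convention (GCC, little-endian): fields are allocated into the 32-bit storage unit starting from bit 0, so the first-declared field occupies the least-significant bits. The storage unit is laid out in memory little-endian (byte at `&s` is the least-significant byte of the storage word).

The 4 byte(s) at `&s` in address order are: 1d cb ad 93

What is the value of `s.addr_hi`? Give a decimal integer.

711

[0]=0x1d [1]=0xcb [2]=0xad [3]=0x93 (little-endian) → word 0x93adcb1d
err [0+:2] = (word>>0) & 0x3 = 1
addr_hi [2+:10] = (word>>2) & 0x3ff = 711  ←
chan [12+:20] = (word>>12) & 0xfffff = 604892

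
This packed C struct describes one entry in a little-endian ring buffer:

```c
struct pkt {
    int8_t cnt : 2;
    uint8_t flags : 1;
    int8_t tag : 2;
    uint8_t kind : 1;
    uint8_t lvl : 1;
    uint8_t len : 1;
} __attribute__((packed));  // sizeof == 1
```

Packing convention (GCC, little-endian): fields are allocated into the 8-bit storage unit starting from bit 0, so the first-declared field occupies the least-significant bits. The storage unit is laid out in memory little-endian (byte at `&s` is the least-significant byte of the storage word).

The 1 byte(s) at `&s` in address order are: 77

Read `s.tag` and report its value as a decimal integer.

-2

[0]=0x77 (little-endian) → word 0x77
cnt [0+:2] = (word>>0) & 0x3 = 3
flags [2+:1] = (word>>2) & 0x1 = 1
tag [3+:2] = (word>>3) & 0x3 = 2  ←
kind [5+:1] = (word>>5) & 0x1 = 1
lvl [6+:1] = (word>>6) & 0x1 = 1
len [7+:1] = (word>>7) & 0x1 = 0
tag signed 2b, MSB=1: 2 - 4 = -2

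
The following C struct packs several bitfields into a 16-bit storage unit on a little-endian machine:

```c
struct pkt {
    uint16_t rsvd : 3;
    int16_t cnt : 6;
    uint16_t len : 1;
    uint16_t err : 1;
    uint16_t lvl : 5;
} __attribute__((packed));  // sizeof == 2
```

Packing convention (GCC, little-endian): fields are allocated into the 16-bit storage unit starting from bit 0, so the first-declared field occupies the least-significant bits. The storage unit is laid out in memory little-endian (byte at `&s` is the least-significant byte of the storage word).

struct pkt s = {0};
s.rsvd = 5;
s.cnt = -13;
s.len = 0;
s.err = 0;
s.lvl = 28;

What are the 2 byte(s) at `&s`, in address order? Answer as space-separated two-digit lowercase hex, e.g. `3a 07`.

[0+:3] rsvd=5 & 0x7 = 0x5; word=0x0005
[3+:6] cnt=-13 & 0x3f = 0x33; word=0x019d
[9+:1] len=0 & 0x1 = 0x0; word=0x019d
[10+:1] err=0 & 0x1 = 0x0; word=0x019d
[11+:5] lvl=28 & 0x1f = 0x1c; word=0xe19d
word = 0xe19d → little-endian bytes:
  [0]=0x9d  [1]=0xe1

9d e1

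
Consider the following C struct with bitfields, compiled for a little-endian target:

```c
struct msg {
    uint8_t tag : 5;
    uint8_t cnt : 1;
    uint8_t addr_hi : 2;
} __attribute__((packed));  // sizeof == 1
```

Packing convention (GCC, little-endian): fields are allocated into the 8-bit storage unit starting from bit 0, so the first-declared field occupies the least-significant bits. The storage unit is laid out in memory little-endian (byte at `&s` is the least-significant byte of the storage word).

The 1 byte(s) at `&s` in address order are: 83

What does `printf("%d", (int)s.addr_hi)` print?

2

[0]=0x83 (little-endian) → word 0x83
tag:5 @ bit 0 → (0x83>>0)&0x1f = 0x3
cnt:1 @ bit 5 → (0x83>>5)&0x1 = 0x0
addr_hi:2 @ bit 6 → (0x83>>6)&0x3 = 0x2  ←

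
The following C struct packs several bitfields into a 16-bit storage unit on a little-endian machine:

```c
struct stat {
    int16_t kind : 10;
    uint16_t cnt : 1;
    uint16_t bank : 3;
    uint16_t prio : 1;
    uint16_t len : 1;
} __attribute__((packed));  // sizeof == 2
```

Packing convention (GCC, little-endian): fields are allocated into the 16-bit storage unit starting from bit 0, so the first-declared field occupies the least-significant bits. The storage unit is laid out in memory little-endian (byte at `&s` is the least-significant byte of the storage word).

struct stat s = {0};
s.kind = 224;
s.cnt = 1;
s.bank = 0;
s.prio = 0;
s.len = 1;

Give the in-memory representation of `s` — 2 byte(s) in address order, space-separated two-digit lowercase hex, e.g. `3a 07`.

e0 84

[0+:10] kind=224 & 0x3ff = 0xe0; word=0x00e0
[10+:1] cnt=1 & 0x1 = 0x1; word=0x04e0
[11+:3] bank=0 & 0x7 = 0x0; word=0x04e0
[14+:1] prio=0 & 0x1 = 0x0; word=0x04e0
[15+:1] len=1 & 0x1 = 0x1; word=0x84e0
word = 0x84e0 → little-endian bytes:
  [0]=0xe0  [1]=0x84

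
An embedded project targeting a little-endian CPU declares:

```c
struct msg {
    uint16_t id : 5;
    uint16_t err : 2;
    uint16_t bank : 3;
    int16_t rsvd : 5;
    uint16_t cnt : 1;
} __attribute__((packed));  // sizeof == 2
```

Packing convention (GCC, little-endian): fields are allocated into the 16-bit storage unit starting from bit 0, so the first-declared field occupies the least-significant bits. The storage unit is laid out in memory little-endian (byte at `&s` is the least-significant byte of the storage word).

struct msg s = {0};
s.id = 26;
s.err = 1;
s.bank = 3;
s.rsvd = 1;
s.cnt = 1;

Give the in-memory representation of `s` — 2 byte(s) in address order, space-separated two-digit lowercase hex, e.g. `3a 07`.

ba 85

id:5 = 26 → 0x1a << 0 → word 0x001a
err:2 = 1 → 0x1 << 5 → word 0x003a
bank:3 = 3 → 0x3 << 7 → word 0x01ba
rsvd:5 = 1 → 0x1 << 10 → word 0x05ba
cnt:1 = 1 → 0x1 << 15 → word 0x85ba
word = 0x85ba → little-endian bytes:
  [0]=0xba  [1]=0x85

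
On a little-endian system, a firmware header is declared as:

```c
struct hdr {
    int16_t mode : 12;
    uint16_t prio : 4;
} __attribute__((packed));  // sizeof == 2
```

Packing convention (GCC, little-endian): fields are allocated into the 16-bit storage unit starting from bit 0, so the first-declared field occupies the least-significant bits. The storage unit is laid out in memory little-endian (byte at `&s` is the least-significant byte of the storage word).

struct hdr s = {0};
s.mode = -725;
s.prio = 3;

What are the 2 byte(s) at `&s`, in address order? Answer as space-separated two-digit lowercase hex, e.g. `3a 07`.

mode:12 = -725 → 0xd2b << 0 → word 0x0d2b
prio:4 = 3 → 0x3 << 12 → word 0x3d2b
word = 0x3d2b → little-endian bytes:
  [0]=0x2b  [1]=0x3d

2b 3d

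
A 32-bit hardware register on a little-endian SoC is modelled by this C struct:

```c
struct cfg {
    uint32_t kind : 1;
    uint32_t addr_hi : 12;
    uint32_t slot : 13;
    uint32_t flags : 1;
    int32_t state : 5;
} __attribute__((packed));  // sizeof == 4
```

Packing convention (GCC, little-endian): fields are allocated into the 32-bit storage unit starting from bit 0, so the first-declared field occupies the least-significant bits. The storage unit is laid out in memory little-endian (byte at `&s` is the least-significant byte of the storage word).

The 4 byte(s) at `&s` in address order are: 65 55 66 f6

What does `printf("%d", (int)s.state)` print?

-2

[0]=0x65 [1]=0x55 [2]=0x66 [3]=0xf6 (little-endian) → word 0xf6665565
kind [0+:1] = (word>>0) & 0x1 = 1
addr_hi [1+:12] = (word>>1) & 0xfff = 2738
slot [13+:13] = (word>>13) & 0x1fff = 4914
flags [26+:1] = (word>>26) & 0x1 = 1
state [27+:5] = (word>>27) & 0x1f = 30  ←
state signed 5b, MSB=1: 30 - 32 = -2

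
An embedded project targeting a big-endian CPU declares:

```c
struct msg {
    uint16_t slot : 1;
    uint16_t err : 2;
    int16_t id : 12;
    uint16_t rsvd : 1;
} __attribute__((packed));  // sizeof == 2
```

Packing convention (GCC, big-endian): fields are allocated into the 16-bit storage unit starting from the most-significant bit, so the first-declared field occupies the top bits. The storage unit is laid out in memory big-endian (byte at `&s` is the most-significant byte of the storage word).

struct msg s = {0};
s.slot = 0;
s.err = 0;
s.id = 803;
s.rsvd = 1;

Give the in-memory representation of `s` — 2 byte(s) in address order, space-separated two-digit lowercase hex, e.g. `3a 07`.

06 47

[15+:1] slot=0 & 0x1 = 0x0; word=0x0000
[13+:2] err=0 & 0x3 = 0x0; word=0x0000
[1+:12] id=803 & 0xfff = 0x323; word=0x0646
[0+:1] rsvd=1 & 0x1 = 0x1; word=0x0647
word = 0x0647 → big-endian bytes:
  [0]=0x06  [1]=0x47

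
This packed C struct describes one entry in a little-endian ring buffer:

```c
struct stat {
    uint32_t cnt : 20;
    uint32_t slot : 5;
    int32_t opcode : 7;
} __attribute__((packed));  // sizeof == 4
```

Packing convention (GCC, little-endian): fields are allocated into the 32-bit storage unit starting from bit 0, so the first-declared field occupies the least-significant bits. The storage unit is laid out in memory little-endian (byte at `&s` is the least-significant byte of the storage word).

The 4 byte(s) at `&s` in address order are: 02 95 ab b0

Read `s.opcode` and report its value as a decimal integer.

-40

[0]=0x02 [1]=0x95 [2]=0xab [3]=0xb0 (little-endian) → word 0xb0ab9502
cnt:20 @ bit 0 → (0xb0ab9502>>0)&0xfffff = 0xb9502
slot:5 @ bit 20 → (0xb0ab9502>>20)&0x1f = 0xa
opcode:7 @ bit 25 → (0xb0ab9502>>25)&0x7f = 0x58  ←
opcode signed 7b, MSB=1: 88 - 128 = -40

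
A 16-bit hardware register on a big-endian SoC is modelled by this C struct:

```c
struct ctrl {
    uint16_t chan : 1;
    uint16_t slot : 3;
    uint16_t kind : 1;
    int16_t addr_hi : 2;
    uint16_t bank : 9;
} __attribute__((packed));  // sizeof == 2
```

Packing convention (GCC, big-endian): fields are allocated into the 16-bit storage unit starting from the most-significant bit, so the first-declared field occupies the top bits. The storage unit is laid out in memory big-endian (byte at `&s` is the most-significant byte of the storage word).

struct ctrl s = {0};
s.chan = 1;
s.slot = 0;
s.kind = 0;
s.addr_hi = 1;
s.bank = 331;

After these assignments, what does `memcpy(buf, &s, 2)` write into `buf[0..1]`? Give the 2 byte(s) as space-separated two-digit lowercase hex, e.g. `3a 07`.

[15+:1] chan=1 & 0x1 = 0x1; word=0x8000
[12+:3] slot=0 & 0x7 = 0x0; word=0x8000
[11+:1] kind=0 & 0x1 = 0x0; word=0x8000
[9+:2] addr_hi=1 & 0x3 = 0x1; word=0x8200
[0+:9] bank=331 & 0x1ff = 0x14b; word=0x834b
word = 0x834b → big-endian bytes:
  [0]=0x83  [1]=0x4b

83 4b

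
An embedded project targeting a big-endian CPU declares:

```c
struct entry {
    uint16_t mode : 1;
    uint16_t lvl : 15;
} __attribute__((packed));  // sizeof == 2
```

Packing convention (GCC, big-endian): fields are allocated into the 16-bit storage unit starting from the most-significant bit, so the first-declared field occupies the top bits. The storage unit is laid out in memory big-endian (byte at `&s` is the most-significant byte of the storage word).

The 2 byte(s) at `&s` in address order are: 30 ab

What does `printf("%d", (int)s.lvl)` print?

12459

[0]=0x30 [1]=0xab (big-endian) → word 0x30ab
mode:1 @ bit 15 → (0x30ab>>15)&0x1 = 0x0
lvl:15 @ bit 0 → (0x30ab>>0)&0x7fff = 0x30ab  ←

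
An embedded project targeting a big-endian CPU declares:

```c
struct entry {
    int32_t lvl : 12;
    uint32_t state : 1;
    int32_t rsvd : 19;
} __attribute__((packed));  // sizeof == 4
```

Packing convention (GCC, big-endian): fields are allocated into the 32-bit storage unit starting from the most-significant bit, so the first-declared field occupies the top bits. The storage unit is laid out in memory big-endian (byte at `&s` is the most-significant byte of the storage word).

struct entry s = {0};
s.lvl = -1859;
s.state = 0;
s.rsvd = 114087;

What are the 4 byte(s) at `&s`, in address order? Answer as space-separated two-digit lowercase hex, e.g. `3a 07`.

8b d1 bd a7

lvl (12b) val=-1859 bits=0x8bd at bit 20: 0x8bd00000
state (1b) val=0 bits=0x0 at bit 19: 0x8bd00000
rsvd (19b) val=114087 bits=0x1bda7 at bit 0: 0x8bd1bda7
word = 0x8bd1bda7 → big-endian bytes:
  [0]=0x8b  [1]=0xd1  [2]=0xbd  [3]=0xa7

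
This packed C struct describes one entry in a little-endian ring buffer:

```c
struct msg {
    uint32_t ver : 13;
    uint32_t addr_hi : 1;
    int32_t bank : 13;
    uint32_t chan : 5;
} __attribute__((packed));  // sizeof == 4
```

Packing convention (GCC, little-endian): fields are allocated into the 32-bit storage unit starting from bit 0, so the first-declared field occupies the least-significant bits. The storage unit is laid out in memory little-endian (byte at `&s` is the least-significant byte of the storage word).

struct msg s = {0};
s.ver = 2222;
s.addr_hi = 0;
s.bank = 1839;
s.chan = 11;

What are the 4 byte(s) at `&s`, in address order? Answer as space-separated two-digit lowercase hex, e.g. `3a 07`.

ver:13 = 2222 → 0x8ae << 0 → word 0x000008ae
addr_hi:1 = 0 → 0x0 << 13 → word 0x000008ae
bank:13 = 1839 → 0x72f << 14 → word 0x01cbc8ae
chan:5 = 11 → 0xb << 27 → word 0x59cbc8ae
word = 0x59cbc8ae → little-endian bytes:
  [0]=0xae  [1]=0xc8  [2]=0xcb  [3]=0x59

ae c8 cb 59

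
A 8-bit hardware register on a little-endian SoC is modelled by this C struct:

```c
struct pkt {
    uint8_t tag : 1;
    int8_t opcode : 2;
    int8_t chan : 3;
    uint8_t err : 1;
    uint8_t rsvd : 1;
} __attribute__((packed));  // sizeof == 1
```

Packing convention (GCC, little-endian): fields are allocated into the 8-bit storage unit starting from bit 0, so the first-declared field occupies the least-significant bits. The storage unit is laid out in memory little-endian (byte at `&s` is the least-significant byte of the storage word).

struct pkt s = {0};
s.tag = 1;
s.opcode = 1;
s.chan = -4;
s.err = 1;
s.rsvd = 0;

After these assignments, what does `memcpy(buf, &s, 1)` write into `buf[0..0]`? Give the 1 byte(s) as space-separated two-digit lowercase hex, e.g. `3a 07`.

tag (1b) val=1 bits=0x1 at bit 0: 0x01
opcode (2b) val=1 bits=0x1 at bit 1: 0x03
chan (3b) val=-4 bits=0x4 at bit 3: 0x23
err (1b) val=1 bits=0x1 at bit 6: 0x63
rsvd (1b) val=0 bits=0x0 at bit 7: 0x63
word = 0x63 → little-endian bytes:
  [0]=0x63

63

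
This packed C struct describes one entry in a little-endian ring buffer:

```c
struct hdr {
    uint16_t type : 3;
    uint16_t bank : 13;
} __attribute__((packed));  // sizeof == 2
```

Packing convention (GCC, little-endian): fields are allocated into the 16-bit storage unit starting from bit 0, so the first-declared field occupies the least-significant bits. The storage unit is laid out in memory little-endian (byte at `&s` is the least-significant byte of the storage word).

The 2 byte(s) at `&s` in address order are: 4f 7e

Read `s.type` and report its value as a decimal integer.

[0]=0x4f [1]=0x7e (little-endian) → word 0x7e4f
type [0+:3] = (word>>0) & 0x7 = 7  ←
bank [3+:13] = (word>>3) & 0x1fff = 4041

7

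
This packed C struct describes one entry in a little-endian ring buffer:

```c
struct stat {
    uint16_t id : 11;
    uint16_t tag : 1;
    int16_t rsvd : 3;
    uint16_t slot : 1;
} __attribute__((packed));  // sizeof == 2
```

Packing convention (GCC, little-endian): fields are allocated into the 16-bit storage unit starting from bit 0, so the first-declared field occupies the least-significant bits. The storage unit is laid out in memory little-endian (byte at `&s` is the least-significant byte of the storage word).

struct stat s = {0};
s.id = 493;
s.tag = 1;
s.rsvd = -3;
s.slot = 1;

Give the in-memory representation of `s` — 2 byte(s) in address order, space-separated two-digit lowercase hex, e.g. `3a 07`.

[0+:11] id=493 & 0x7ff = 0x1ed; word=0x01ed
[11+:1] tag=1 & 0x1 = 0x1; word=0x09ed
[12+:3] rsvd=-3 & 0x7 = 0x5; word=0x59ed
[15+:1] slot=1 & 0x1 = 0x1; word=0xd9ed
word = 0xd9ed → little-endian bytes:
  [0]=0xed  [1]=0xd9

ed d9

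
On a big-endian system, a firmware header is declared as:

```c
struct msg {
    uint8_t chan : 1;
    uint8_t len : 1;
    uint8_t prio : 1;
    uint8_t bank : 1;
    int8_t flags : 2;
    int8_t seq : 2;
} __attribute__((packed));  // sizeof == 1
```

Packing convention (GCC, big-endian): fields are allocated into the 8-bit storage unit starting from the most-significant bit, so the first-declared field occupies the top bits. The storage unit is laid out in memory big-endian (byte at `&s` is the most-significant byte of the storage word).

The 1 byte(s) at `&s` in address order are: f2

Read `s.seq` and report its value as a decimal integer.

[0]=0xf2 (big-endian) → word 0xf2
chan [7+:1] = (word>>7) & 0x1 = 1
len [6+:1] = (word>>6) & 0x1 = 1
prio [5+:1] = (word>>5) & 0x1 = 1
bank [4+:1] = (word>>4) & 0x1 = 1
flags [2+:2] = (word>>2) & 0x3 = 0
seq [0+:2] = (word>>0) & 0x3 = 2  ←
seq signed 2b, MSB=1: 2 - 4 = -2

-2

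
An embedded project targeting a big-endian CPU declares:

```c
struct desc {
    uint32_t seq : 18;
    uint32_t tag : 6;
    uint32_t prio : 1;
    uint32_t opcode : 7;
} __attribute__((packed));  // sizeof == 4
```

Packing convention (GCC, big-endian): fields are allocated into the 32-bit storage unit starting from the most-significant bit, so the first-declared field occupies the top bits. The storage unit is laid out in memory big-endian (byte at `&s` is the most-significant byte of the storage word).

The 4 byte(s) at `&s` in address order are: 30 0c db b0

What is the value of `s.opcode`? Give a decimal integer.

[0]=0x30 [1]=0x0c [2]=0xdb [3]=0xb0 (big-endian) → word 0x300cdbb0
seq:18 @ bit 14 → (0x300cdbb0>>14)&0x3ffff = 0xc033
tag:6 @ bit 8 → (0x300cdbb0>>8)&0x3f = 0x1b
prio:1 @ bit 7 → (0x300cdbb0>>7)&0x1 = 0x1
opcode:7 @ bit 0 → (0x300cdbb0>>0)&0x7f = 0x30  ←

48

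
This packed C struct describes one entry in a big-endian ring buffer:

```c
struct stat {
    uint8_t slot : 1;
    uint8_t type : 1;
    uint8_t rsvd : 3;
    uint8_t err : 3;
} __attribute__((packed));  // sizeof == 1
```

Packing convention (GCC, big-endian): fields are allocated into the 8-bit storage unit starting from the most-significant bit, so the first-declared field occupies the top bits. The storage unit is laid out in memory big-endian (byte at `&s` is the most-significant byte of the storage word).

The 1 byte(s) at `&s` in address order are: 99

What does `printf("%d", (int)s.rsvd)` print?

[0]=0x99 (big-endian) → word 0x99
slot [7+:1] = (word>>7) & 0x1 = 1
type [6+:1] = (word>>6) & 0x1 = 0
rsvd [3+:3] = (word>>3) & 0x7 = 3  ←
err [0+:3] = (word>>0) & 0x7 = 1

3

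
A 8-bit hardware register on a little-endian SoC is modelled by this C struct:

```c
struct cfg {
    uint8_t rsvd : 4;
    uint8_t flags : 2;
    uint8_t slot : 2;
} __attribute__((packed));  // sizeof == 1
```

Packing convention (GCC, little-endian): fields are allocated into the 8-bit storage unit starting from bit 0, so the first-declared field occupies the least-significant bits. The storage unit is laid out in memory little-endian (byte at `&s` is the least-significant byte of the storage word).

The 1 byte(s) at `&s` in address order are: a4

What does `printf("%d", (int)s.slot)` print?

2

[0]=0xa4 (little-endian) → word 0xa4
rsvd [0+:4] = (word>>0) & 0xf = 4
flags [4+:2] = (word>>4) & 0x3 = 2
slot [6+:2] = (word>>6) & 0x3 = 2  ←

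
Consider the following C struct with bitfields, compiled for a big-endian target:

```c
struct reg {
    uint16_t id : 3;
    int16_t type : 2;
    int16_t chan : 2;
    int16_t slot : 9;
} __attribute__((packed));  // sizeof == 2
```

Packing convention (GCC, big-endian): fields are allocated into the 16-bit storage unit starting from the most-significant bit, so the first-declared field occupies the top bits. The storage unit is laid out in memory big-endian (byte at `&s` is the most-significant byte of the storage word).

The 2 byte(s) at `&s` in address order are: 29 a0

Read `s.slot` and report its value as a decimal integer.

[0]=0x29 [1]=0xa0 (big-endian) → word 0x29a0
id:3 @ bit 13 → (0x29a0>>13)&0x7 = 0x1
type:2 @ bit 11 → (0x29a0>>11)&0x3 = 0x1
chan:2 @ bit 9 → (0x29a0>>9)&0x3 = 0x0
slot:9 @ bit 0 → (0x29a0>>0)&0x1ff = 0x1a0  ←
slot signed 9b, MSB=1: 416 - 512 = -96

-96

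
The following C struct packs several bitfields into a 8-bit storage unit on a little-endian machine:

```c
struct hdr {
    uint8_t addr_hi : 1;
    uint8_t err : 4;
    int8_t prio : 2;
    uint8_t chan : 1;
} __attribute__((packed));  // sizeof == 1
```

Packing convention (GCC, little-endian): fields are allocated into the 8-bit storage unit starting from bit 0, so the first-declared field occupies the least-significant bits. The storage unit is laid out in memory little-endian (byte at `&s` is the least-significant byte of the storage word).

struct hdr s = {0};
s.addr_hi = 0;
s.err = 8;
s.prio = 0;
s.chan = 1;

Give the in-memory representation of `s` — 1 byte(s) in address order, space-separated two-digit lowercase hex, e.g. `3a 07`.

90

addr_hi:1 = 0 → 0x0 << 0 → word 0x00
err:4 = 8 → 0x8 << 1 → word 0x10
prio:2 = 0 → 0x0 << 5 → word 0x10
chan:1 = 1 → 0x1 << 7 → word 0x90
word = 0x90 → little-endian bytes:
  [0]=0x90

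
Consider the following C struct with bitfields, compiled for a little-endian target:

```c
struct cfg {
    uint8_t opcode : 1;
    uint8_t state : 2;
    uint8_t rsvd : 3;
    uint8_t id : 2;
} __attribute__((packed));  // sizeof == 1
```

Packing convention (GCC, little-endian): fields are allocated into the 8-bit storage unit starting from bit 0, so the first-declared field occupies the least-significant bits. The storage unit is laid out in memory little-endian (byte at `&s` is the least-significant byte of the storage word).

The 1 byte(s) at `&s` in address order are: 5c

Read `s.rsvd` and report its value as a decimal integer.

[0]=0x5c (little-endian) → word 0x5c
opcode:1 @ bit 0 → (0x5c>>0)&0x1 = 0x0
state:2 @ bit 1 → (0x5c>>1)&0x3 = 0x2
rsvd:3 @ bit 3 → (0x5c>>3)&0x7 = 0x3  ←
id:2 @ bit 6 → (0x5c>>6)&0x3 = 0x1

3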